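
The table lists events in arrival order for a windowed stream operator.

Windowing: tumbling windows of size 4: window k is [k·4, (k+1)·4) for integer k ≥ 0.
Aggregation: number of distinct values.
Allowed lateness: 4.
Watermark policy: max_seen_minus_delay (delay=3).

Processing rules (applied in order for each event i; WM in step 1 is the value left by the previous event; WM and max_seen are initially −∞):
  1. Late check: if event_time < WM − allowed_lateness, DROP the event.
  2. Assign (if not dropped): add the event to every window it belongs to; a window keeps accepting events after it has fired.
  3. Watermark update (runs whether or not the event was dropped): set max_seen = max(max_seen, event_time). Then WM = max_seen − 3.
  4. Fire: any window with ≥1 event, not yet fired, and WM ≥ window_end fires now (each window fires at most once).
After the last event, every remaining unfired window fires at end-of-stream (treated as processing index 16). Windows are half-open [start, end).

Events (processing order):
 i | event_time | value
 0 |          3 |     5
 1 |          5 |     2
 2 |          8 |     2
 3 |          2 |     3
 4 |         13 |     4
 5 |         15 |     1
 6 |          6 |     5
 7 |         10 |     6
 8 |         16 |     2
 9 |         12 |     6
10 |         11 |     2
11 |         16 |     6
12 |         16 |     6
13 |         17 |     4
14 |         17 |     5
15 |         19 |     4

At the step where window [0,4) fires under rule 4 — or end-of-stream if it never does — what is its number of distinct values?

i=0 t=3 v=5: → [0,4); WM=0
i=1 t=5 v=2: → [4,8); WM=2
i=2 t=8 v=2: → [8,12); WM=5; [0,4) fires=1
i=3 t=2 v=3: → [0,4); WM=5
i=4 t=13 v=4: → [12,16); WM=10; [4,8) fires=1
i=5 t=15 v=1: → [12,16); WM=12; [8,12) fires=1
i=6 t=6 v=5: DROP (t<12-4); WM=12
i=7 t=10 v=6: → [8,12); WM=12
i=8 t=16 v=2: → [16,20); WM=13
i=9 t=12 v=6: → [12,16); WM=13
i=10 t=11 v=2: → [8,12); WM=13
i=11 t=16 v=6: → [16,20); WM=13
i=12 t=16 v=6: → [16,20); WM=13
i=13 t=17 v=4: → [16,20); WM=14
i=14 t=17 v=5: → [16,20); WM=14
i=15 t=19 v=4: → [16,20); WM=16; [12,16) fires=3

1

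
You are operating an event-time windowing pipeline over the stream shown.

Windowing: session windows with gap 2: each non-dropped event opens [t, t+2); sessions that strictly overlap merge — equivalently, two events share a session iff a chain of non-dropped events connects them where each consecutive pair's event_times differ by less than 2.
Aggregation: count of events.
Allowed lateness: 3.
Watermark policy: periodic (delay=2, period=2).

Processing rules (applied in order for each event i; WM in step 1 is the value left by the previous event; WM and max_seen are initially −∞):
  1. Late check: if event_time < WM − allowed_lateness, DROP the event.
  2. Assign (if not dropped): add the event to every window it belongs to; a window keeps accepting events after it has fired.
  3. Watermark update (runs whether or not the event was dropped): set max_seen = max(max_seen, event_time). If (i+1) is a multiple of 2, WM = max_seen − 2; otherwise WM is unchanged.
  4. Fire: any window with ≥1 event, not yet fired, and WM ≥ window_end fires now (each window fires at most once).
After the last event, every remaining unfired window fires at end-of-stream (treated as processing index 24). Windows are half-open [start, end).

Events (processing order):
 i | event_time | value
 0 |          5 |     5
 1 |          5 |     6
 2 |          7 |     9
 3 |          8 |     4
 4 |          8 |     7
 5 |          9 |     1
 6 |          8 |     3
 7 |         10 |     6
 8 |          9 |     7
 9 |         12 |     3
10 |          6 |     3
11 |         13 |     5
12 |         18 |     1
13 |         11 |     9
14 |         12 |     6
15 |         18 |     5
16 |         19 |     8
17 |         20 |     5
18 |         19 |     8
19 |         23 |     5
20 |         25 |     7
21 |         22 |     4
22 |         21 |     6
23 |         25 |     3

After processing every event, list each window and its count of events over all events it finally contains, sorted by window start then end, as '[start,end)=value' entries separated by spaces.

i=0 t=5 v=5: → [5,7); WM=−∞
i=1 t=5 v=6: → [5,7); WM=3
i=2 t=7 v=9: → [7,9); WM=3
i=3 t=8 v=4: → [7,10); WM=6
i=4 t=8 v=7: → [7,10); WM=6
i=5 t=9 v=1: → [7,11); WM=7
i=6 t=8 v=3: → [7,11); WM=7
i=7 t=10 v=6: → [7,12); WM=8
i=8 t=9 v=7: → [7,12); WM=8
i=9 t=12 v=3: → [12,14); WM=10
i=10 t=6 v=3: DROP (t<10-3); WM=10
i=11 t=13 v=5: → [12,15); WM=11
i=12 t=18 v=1: → [18,20); WM=11
i=13 t=11 v=9: → [7,15); WM=16
i=14 t=12 v=6: DROP (t<16-3); WM=16
i=15 t=18 v=5: → [18,20); WM=16
i=16 t=19 v=8: → [18,21); WM=16
i=17 t=20 v=5: → [18,22); WM=18
i=18 t=19 v=8: → [18,22); WM=18
i=19 t=23 v=5: → [23,25); WM=21
i=20 t=25 v=7: → [25,27); WM=21
i=21 t=22 v=4: → [22,25); WM=23
i=22 t=21 v=6: → [18,25); WM=23
i=23 t=25 v=3: → [25,27); WM=23

[5,7)=2 [7,15)=10 [18,25)=8 [25,27)=2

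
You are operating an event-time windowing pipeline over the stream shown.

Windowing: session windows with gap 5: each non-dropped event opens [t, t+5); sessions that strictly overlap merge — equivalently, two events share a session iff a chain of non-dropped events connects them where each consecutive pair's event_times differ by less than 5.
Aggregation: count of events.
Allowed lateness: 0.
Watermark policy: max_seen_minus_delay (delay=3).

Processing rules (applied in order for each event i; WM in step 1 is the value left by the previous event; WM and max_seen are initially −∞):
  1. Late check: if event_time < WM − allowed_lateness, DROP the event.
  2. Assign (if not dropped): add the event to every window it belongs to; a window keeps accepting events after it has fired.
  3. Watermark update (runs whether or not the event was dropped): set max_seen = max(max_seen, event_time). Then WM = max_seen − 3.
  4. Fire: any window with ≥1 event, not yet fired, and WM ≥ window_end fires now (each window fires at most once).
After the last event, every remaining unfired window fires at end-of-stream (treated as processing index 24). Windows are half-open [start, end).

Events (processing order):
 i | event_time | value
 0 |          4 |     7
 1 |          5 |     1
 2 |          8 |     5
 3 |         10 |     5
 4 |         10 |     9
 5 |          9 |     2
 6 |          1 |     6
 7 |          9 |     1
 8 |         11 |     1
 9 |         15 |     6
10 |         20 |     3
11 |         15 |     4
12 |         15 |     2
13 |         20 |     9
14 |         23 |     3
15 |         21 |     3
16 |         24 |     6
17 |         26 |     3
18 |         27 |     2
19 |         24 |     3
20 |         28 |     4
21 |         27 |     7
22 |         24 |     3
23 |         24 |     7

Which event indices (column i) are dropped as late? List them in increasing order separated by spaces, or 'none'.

i=0 t=4 v=7: → [4,9); WM=1
i=1 t=5 v=1: → [4,10); WM=2
i=2 t=8 v=5: → [4,13); WM=5
i=3 t=10 v=5: → [4,15); WM=7
i=4 t=10 v=9: → [4,15); WM=7
i=5 t=9 v=2: → [4,15); WM=7
i=6 t=1 v=6: DROP (t<7-0); WM=7
i=7 t=9 v=1: → [4,15); WM=7
i=8 t=11 v=1: → [4,16); WM=8
i=9 t=15 v=6: → [4,20); WM=12
i=10 t=20 v=3: → [20,25); WM=17
i=11 t=15 v=4: DROP (t<17-0); WM=17
i=12 t=15 v=2: DROP (t<17-0); WM=17
i=13 t=20 v=9: → [20,25); WM=17
i=14 t=23 v=3: → [20,28); WM=20
i=15 t=21 v=3: → [20,28); WM=20
i=16 t=24 v=6: → [20,29); WM=21
i=17 t=26 v=3: → [20,31); WM=23
i=18 t=27 v=2: → [20,32); WM=24
i=19 t=24 v=3: → [20,32); WM=24
i=20 t=28 v=4: → [20,33); WM=25
i=21 t=27 v=7: → [20,33); WM=25
i=22 t=24 v=3: DROP (t<25-0); WM=25
i=23 t=24 v=7: DROP (t<25-0); WM=25

6 11 12 22 23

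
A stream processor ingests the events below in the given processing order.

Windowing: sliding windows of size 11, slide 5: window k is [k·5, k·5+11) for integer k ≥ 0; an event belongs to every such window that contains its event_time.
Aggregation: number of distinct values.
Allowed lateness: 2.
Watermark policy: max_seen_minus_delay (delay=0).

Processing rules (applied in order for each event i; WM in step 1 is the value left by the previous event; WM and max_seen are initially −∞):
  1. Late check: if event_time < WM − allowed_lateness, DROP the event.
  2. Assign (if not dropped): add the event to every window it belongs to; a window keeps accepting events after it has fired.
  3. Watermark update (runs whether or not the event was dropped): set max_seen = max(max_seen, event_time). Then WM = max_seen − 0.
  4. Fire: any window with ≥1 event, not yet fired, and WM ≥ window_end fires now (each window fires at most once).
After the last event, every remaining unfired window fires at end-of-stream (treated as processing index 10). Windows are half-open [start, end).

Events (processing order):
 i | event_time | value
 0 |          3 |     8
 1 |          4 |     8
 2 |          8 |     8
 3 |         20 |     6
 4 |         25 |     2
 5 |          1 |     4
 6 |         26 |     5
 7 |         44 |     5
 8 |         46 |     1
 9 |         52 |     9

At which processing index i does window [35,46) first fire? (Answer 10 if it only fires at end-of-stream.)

8

i=0 t=3 v=8: → [0,11); WM=3
i=1 t=4 v=8: → [0,11); WM=4
i=2 t=8 v=8: → [5,16),[0,11); WM=8
i=3 t=20 v=6: → [20,31),[15,26),[10,21); WM=20; [0,11) fires=1 [5,16) fires=1
i=4 t=25 v=2: → [25,36),[20,31),[15,26); WM=25; [10,21) fires=1
i=5 t=1 v=4: DROP (t<25-2); WM=25
i=6 t=26 v=5: → [25,36),[20,31); WM=26; [15,26) fires=2
i=7 t=44 v=5: → [40,51),[35,46); WM=44; [20,31) fires=3 [25,36) fires=2
i=8 t=46 v=1: → [45,56),[40,51); WM=46; [35,46) fires=1
i=9 t=52 v=9: → [50,61),[45,56); WM=52; [40,51) fires=2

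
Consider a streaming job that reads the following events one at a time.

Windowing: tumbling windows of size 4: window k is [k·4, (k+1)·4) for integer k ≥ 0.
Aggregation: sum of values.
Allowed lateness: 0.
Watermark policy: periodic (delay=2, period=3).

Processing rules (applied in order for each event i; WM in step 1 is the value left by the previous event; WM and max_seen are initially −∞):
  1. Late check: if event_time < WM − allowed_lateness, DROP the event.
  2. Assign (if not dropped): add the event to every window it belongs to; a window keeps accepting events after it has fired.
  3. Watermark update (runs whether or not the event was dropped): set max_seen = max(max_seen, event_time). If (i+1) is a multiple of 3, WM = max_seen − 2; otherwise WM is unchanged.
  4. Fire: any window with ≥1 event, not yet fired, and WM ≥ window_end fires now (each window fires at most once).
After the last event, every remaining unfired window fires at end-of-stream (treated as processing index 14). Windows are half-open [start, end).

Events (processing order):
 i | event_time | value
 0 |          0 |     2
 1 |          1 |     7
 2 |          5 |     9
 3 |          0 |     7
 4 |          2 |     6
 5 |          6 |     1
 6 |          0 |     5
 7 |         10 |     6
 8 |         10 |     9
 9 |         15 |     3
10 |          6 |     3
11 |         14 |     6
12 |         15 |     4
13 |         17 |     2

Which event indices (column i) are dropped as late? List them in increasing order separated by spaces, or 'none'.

3 4 6 10

i=0 t=0 v=2: → [0,4); WM=−∞
i=1 t=1 v=7: → [0,4); WM=−∞
i=2 t=5 v=9: → [4,8); WM=3
i=3 t=0 v=7: DROP (t<3-0); WM=3
i=4 t=2 v=6: DROP (t<3-0); WM=3
i=5 t=6 v=1: → [4,8); WM=4; [0,4) fires=9
i=6 t=0 v=5: DROP (t<4-0); WM=4
i=7 t=10 v=6: → [8,12); WM=4
i=8 t=10 v=9: → [8,12); WM=8; [4,8) fires=10
i=9 t=15 v=3: → [12,16); WM=8
i=10 t=6 v=3: DROP (t<8-0); WM=8
i=11 t=14 v=6: → [12,16); WM=13; [8,12) fires=15
i=12 t=15 v=4: → [12,16); WM=13
i=13 t=17 v=2: → [16,20); WM=13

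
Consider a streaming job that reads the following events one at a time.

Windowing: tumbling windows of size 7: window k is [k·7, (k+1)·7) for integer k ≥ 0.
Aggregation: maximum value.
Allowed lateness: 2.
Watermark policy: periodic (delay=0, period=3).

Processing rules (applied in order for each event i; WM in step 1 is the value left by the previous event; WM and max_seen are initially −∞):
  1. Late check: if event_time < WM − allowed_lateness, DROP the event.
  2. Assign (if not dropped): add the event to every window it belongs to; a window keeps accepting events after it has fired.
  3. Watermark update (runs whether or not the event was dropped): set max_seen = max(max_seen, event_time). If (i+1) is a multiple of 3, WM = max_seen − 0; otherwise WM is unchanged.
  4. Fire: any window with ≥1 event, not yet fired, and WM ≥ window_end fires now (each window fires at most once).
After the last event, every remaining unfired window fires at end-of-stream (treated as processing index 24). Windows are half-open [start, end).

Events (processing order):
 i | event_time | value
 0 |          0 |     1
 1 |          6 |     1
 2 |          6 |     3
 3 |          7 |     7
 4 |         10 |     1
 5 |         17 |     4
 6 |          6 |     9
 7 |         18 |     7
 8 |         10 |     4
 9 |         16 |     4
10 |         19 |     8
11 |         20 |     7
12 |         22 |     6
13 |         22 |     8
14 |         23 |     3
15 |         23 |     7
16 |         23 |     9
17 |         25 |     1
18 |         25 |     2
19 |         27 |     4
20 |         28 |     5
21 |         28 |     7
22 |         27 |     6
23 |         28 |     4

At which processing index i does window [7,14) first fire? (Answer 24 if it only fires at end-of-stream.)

5

i=0 t=0 v=1: → [0,7); WM=−∞
i=1 t=6 v=1: → [0,7); WM=−∞
i=2 t=6 v=3: → [0,7); WM=6
i=3 t=7 v=7: → [7,14); WM=6
i=4 t=10 v=1: → [7,14); WM=6
i=5 t=17 v=4: → [14,21); WM=17; [0,7) fires=3 [7,14) fires=7
i=6 t=6 v=9: DROP (t<17-2); WM=17
i=7 t=18 v=7: → [14,21); WM=17
i=8 t=10 v=4: DROP (t<17-2); WM=18
i=9 t=16 v=4: → [14,21); WM=18
i=10 t=19 v=8: → [14,21); WM=18
i=11 t=20 v=7: → [14,21); WM=20
i=12 t=22 v=6: → [21,28); WM=20
i=13 t=22 v=8: → [21,28); WM=20
i=14 t=23 v=3: → [21,28); WM=23; [14,21) fires=8
i=15 t=23 v=7: → [21,28); WM=23
i=16 t=23 v=9: → [21,28); WM=23
i=17 t=25 v=1: → [21,28); WM=25
i=18 t=25 v=2: → [21,28); WM=25
i=19 t=27 v=4: → [21,28); WM=25
i=20 t=28 v=5: → [28,35); WM=28; [21,28) fires=9
i=21 t=28 v=7: → [28,35); WM=28
i=22 t=27 v=6: → [21,28); WM=28
i=23 t=28 v=4: → [28,35); WM=28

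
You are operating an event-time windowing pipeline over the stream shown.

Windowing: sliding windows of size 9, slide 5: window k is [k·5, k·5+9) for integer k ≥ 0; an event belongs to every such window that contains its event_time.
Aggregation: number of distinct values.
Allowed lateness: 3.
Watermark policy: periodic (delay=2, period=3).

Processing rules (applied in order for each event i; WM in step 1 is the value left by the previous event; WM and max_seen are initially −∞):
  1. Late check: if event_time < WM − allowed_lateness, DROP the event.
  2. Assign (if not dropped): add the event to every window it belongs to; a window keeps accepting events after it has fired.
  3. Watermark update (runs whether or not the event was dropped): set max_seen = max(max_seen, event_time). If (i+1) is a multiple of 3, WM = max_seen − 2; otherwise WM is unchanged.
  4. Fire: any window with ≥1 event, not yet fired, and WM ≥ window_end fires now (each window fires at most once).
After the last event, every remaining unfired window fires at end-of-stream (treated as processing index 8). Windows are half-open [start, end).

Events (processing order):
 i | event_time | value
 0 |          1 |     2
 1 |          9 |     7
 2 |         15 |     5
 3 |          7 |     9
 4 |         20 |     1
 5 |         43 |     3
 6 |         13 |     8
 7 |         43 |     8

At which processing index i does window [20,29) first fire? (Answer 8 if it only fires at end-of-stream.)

5

i=0 t=1 v=2: → [0,9); WM=−∞
i=1 t=9 v=7: → [5,14); WM=−∞
i=2 t=15 v=5: → [15,24),[10,19); WM=13; [0,9) fires=1
i=3 t=7 v=9: DROP (t<13-3); WM=13
i=4 t=20 v=1: → [20,29),[15,24); WM=13
i=5 t=43 v=3: → [40,49),[35,44); WM=41; [5,14) fires=1 [10,19) fires=1 [15,24) fires=2 [20,29) fires=1
i=6 t=13 v=8: DROP (t<41-3); WM=41
i=7 t=43 v=8: → [40,49),[35,44); WM=41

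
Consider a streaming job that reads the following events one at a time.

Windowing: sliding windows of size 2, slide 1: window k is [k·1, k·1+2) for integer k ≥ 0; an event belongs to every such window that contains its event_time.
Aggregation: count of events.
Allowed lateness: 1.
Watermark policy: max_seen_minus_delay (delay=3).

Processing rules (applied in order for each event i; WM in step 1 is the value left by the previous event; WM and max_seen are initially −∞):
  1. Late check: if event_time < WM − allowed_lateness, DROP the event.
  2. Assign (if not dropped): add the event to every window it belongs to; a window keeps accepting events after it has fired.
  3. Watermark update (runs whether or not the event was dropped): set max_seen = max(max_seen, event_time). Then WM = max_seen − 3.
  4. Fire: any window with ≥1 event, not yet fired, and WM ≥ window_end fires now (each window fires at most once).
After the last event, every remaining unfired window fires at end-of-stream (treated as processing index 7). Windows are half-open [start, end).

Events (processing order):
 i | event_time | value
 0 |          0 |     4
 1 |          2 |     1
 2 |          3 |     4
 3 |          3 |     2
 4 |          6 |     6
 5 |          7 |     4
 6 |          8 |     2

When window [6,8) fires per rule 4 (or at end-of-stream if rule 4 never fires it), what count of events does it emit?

2

i=0 t=0 v=4: → [0,2); WM=-3
i=1 t=2 v=1: → [2,4),[1,3); WM=-1
i=2 t=3 v=4: → [3,5),[2,4); WM=0
i=3 t=3 v=2: → [3,5),[2,4); WM=0
i=4 t=6 v=6: → [6,8),[5,7); WM=3; [0,2) fires=1 [1,3) fires=1
i=5 t=7 v=4: → [7,9),[6,8); WM=4; [2,4) fires=3
i=6 t=8 v=2: → [8,10),[7,9); WM=5; [3,5) fires=2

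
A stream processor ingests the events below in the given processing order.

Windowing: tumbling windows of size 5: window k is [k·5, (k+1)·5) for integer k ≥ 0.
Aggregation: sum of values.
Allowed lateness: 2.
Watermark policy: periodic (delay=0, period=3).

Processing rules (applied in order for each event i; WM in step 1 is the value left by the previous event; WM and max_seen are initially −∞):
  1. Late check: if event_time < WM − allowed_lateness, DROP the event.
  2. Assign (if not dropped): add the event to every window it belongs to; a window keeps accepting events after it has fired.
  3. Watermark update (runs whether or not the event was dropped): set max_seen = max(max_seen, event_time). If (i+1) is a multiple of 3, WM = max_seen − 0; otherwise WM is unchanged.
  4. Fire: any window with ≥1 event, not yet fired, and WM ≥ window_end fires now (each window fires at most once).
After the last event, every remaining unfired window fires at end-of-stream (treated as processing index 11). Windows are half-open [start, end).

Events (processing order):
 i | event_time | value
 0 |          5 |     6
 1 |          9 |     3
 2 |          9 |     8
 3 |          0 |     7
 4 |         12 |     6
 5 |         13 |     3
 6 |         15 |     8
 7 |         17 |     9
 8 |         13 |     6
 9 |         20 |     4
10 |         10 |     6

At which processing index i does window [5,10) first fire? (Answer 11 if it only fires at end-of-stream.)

i=0 t=5 v=6: → [5,10); WM=−∞
i=1 t=9 v=3: → [5,10); WM=−∞
i=2 t=9 v=8: → [5,10); WM=9
i=3 t=0 v=7: DROP (t<9-2); WM=9
i=4 t=12 v=6: → [10,15); WM=9
i=5 t=13 v=3: → [10,15); WM=13; [5,10) fires=17
i=6 t=15 v=8: → [15,20); WM=13
i=7 t=17 v=9: → [15,20); WM=13
i=8 t=13 v=6: → [10,15); WM=17; [10,15) fires=15
i=9 t=20 v=4: → [20,25); WM=17
i=10 t=10 v=6: DROP (t<17-2); WM=17

5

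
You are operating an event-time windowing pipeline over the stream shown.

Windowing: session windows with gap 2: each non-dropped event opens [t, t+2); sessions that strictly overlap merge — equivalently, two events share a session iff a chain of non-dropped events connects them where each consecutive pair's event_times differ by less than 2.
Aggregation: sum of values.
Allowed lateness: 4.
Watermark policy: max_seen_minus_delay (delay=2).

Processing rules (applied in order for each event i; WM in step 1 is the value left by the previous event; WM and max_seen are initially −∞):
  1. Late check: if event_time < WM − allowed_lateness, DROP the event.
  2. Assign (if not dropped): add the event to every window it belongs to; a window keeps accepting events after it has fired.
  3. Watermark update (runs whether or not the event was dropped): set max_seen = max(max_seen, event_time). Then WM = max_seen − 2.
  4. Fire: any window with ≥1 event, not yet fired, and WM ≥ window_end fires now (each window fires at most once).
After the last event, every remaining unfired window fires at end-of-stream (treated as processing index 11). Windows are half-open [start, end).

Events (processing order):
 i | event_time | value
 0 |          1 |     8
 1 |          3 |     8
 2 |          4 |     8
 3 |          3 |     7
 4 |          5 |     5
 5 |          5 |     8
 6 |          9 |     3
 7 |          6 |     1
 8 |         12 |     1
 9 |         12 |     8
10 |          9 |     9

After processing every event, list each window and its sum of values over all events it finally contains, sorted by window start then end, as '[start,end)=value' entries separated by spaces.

[1,3)=8 [3,8)=37 [9,11)=12 [12,14)=9

i=0 t=1 v=8: → [1,3); WM=-1
i=1 t=3 v=8: → [3,5); WM=1
i=2 t=4 v=8: → [3,6); WM=2
i=3 t=3 v=7: → [3,6); WM=2
i=4 t=5 v=5: → [3,7); WM=3
i=5 t=5 v=8: → [3,7); WM=3
i=6 t=9 v=3: → [9,11); WM=7
i=7 t=6 v=1: → [3,8); WM=7
i=8 t=12 v=1: → [12,14); WM=10
i=9 t=12 v=8: → [12,14); WM=10
i=10 t=9 v=9: → [9,11); WM=10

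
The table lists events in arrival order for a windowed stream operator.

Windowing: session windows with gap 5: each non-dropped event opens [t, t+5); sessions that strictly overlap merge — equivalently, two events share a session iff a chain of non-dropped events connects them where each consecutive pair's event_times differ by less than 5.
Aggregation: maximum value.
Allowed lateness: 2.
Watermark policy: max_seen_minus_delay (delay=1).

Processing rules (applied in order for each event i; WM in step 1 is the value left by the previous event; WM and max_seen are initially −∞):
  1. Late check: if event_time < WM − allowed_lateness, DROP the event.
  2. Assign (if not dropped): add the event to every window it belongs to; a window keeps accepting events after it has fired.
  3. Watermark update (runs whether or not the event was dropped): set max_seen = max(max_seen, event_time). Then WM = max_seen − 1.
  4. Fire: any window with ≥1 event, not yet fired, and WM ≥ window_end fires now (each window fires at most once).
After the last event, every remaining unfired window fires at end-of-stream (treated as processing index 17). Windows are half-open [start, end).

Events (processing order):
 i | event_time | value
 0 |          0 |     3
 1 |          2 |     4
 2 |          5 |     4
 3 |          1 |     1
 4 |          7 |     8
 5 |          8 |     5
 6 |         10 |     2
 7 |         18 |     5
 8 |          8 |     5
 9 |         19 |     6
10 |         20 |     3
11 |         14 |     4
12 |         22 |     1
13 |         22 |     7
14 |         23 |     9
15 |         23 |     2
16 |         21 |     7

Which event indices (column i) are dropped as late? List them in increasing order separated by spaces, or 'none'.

i=0 t=0 v=3: → [0,5); WM=-1
i=1 t=2 v=4: → [0,7); WM=1
i=2 t=5 v=4: → [0,10); WM=4
i=3 t=1 v=1: DROP (t<4-2); WM=4
i=4 t=7 v=8: → [0,12); WM=6
i=5 t=8 v=5: → [0,13); WM=7
i=6 t=10 v=2: → [0,15); WM=9
i=7 t=18 v=5: → [18,23); WM=17
i=8 t=8 v=5: DROP (t<17-2); WM=17
i=9 t=19 v=6: → [18,24); WM=18
i=10 t=20 v=3: → [18,25); WM=19
i=11 t=14 v=4: DROP (t<19-2); WM=19
i=12 t=22 v=1: → [18,27); WM=21
i=13 t=22 v=7: → [18,27); WM=21
i=14 t=23 v=9: → [18,28); WM=22
i=15 t=23 v=2: → [18,28); WM=22
i=16 t=21 v=7: → [18,28); WM=22

3 8 11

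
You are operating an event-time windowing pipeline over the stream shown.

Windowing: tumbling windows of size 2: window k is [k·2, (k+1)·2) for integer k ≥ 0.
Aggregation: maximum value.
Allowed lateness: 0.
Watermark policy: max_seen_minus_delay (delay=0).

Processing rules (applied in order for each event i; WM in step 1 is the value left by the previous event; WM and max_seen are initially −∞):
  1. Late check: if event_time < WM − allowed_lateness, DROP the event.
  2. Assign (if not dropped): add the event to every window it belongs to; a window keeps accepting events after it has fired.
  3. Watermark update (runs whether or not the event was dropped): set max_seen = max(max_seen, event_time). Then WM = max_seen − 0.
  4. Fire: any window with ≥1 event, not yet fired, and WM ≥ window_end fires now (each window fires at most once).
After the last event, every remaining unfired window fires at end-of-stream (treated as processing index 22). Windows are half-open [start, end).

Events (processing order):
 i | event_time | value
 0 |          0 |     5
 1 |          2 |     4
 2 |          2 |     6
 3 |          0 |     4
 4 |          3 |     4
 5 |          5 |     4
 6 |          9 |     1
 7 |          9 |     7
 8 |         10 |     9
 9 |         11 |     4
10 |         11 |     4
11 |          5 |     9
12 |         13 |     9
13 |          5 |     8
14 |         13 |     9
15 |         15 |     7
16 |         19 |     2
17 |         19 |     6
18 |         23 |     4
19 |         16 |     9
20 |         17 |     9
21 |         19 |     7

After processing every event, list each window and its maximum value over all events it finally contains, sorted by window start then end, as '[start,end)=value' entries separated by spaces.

i=0 t=0 v=5: → [0,2); WM=0
i=1 t=2 v=4: → [2,4); WM=2; [0,2) fires=5
i=2 t=2 v=6: → [2,4); WM=2
i=3 t=0 v=4: DROP (t<2-0); WM=2
i=4 t=3 v=4: → [2,4); WM=3
i=5 t=5 v=4: → [4,6); WM=5; [2,4) fires=6
i=6 t=9 v=1: → [8,10); WM=9; [4,6) fires=4
i=7 t=9 v=7: → [8,10); WM=9
i=8 t=10 v=9: → [10,12); WM=10; [8,10) fires=7
i=9 t=11 v=4: → [10,12); WM=11
i=10 t=11 v=4: → [10,12); WM=11
i=11 t=5 v=9: DROP (t<11-0); WM=11
i=12 t=13 v=9: → [12,14); WM=13; [10,12) fires=9
i=13 t=5 v=8: DROP (t<13-0); WM=13
i=14 t=13 v=9: → [12,14); WM=13
i=15 t=15 v=7: → [14,16); WM=15; [12,14) fires=9
i=16 t=19 v=2: → [18,20); WM=19; [14,16) fires=7
i=17 t=19 v=6: → [18,20); WM=19
i=18 t=23 v=4: → [22,24); WM=23; [18,20) fires=6
i=19 t=16 v=9: DROP (t<23-0); WM=23
i=20 t=17 v=9: DROP (t<23-0); WM=23
i=21 t=19 v=7: DROP (t<23-0); WM=23

[0,2)=5 [2,4)=6 [4,6)=4 [8,10)=7 [10,12)=9 [12,14)=9 [14,16)=7 [18,20)=6 [22,24)=4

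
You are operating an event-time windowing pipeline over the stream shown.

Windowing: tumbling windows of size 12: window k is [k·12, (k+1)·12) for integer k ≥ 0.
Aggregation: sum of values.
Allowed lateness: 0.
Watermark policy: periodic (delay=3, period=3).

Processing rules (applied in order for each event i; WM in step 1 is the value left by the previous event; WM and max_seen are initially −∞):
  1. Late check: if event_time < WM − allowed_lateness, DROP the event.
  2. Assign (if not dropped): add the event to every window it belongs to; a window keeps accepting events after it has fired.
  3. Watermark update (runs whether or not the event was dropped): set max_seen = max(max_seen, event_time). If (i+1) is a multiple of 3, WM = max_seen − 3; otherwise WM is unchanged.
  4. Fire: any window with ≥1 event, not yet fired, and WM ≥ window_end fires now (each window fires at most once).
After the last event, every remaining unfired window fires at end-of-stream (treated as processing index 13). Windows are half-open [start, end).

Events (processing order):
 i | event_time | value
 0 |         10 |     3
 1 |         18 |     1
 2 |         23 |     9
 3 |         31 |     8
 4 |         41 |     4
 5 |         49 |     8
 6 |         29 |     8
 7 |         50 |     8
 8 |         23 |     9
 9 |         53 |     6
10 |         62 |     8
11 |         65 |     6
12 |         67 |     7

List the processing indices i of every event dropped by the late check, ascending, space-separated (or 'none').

6 8

i=0 t=10 v=3: → [0,12); WM=−∞
i=1 t=18 v=1: → [12,24); WM=−∞
i=2 t=23 v=9: → [12,24); WM=20; [0,12) fires=3
i=3 t=31 v=8: → [24,36); WM=20
i=4 t=41 v=4: → [36,48); WM=20
i=5 t=49 v=8: → [48,60); WM=46; [12,24) fires=10 [24,36) fires=8
i=6 t=29 v=8: DROP (t<46-0); WM=46
i=7 t=50 v=8: → [48,60); WM=46
i=8 t=23 v=9: DROP (t<46-0); WM=47
i=9 t=53 v=6: → [48,60); WM=47
i=10 t=62 v=8: → [60,72); WM=47
i=11 t=65 v=6: → [60,72); WM=62; [36,48) fires=4 [48,60) fires=22
i=12 t=67 v=7: → [60,72); WM=62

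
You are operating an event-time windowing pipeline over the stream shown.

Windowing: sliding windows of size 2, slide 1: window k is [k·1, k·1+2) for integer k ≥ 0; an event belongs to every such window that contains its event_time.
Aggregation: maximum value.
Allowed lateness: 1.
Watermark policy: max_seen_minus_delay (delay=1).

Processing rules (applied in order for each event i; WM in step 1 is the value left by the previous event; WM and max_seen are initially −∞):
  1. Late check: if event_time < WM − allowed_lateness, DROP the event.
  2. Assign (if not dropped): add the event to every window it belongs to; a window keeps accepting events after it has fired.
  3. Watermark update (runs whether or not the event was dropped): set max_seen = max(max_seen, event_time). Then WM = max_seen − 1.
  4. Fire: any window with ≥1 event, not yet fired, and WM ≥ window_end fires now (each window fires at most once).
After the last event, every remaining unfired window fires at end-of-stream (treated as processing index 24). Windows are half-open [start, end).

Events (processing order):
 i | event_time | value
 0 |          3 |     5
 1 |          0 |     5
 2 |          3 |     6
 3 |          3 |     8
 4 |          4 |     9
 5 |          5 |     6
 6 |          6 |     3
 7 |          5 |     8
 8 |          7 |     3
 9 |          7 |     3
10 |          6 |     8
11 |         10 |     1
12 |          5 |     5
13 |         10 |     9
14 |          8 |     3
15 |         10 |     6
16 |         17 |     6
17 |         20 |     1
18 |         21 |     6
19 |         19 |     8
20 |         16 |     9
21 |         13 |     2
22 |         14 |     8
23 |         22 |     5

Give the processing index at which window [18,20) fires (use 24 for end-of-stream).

i=0 t=3 v=5: → [3,5),[2,4); WM=2
i=1 t=0 v=5: DROP (t<2-1); WM=2
i=2 t=3 v=6: → [3,5),[2,4); WM=2
i=3 t=3 v=8: → [3,5),[2,4); WM=2
i=4 t=4 v=9: → [4,6),[3,5); WM=3
i=5 t=5 v=6: → [5,7),[4,6); WM=4; [2,4) fires=8
i=6 t=6 v=3: → [6,8),[5,7); WM=5; [3,5) fires=9
i=7 t=5 v=8: → [5,7),[4,6); WM=5
i=8 t=7 v=3: → [7,9),[6,8); WM=6; [4,6) fires=9
i=9 t=7 v=3: → [7,9),[6,8); WM=6
i=10 t=6 v=8: → [6,8),[5,7); WM=6
i=11 t=10 v=1: → [10,12),[9,11); WM=9; [5,7) fires=8 [6,8) fires=8 [7,9) fires=3
i=12 t=5 v=5: DROP (t<9-1); WM=9
i=13 t=10 v=9: → [10,12),[9,11); WM=9
i=14 t=8 v=3: → [8,10),[7,9); WM=9
i=15 t=10 v=6: → [10,12),[9,11); WM=9
i=16 t=17 v=6: → [17,19),[16,18); WM=16; [8,10) fires=3 [9,11) fires=9 [10,12) fires=9
i=17 t=20 v=1: → [20,22),[19,21); WM=19; [16,18) fires=6 [17,19) fires=6
i=18 t=21 v=6: → [21,23),[20,22); WM=20
i=19 t=19 v=8: → [19,21),[18,20); WM=20; [18,20) fires=8
i=20 t=16 v=9: DROP (t<20-1); WM=20
i=21 t=13 v=2: DROP (t<20-1); WM=20
i=22 t=14 v=8: DROP (t<20-1); WM=20
i=23 t=22 v=5: → [22,24),[21,23); WM=21; [19,21) fires=8

19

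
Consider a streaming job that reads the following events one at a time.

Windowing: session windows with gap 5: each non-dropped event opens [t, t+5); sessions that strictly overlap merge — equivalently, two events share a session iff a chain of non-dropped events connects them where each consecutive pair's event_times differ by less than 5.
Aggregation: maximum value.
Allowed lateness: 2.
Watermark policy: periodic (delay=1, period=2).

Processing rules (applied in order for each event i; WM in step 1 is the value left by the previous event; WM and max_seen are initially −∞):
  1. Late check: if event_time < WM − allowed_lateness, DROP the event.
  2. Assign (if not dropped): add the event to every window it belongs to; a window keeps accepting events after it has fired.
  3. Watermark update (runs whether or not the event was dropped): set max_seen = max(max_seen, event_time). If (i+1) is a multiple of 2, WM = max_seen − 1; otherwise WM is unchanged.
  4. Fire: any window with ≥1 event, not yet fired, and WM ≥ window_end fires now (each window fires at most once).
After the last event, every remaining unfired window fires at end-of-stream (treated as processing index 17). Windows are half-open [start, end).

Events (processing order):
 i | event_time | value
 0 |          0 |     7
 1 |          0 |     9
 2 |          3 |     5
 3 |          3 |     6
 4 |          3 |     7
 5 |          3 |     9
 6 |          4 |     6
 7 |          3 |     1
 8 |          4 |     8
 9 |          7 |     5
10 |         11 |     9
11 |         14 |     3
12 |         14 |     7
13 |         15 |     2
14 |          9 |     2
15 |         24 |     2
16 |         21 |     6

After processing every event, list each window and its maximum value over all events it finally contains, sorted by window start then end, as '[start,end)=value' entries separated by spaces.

i=0 t=0 v=7: → [0,5); WM=−∞
i=1 t=0 v=9: → [0,5); WM=-1
i=2 t=3 v=5: → [0,8); WM=-1
i=3 t=3 v=6: → [0,8); WM=2
i=4 t=3 v=7: → [0,8); WM=2
i=5 t=3 v=9: → [0,8); WM=2
i=6 t=4 v=6: → [0,9); WM=2
i=7 t=3 v=1: → [0,9); WM=3
i=8 t=4 v=8: → [0,9); WM=3
i=9 t=7 v=5: → [0,12); WM=6
i=10 t=11 v=9: → [0,16); WM=6
i=11 t=14 v=3: → [0,19); WM=13
i=12 t=14 v=7: → [0,19); WM=13
i=13 t=15 v=2: → [0,20); WM=14
i=14 t=9 v=2: DROP (t<14-2); WM=14
i=15 t=24 v=2: → [24,29); WM=23
i=16 t=21 v=6: → [21,29); WM=23

[0,20)=9 [21,29)=6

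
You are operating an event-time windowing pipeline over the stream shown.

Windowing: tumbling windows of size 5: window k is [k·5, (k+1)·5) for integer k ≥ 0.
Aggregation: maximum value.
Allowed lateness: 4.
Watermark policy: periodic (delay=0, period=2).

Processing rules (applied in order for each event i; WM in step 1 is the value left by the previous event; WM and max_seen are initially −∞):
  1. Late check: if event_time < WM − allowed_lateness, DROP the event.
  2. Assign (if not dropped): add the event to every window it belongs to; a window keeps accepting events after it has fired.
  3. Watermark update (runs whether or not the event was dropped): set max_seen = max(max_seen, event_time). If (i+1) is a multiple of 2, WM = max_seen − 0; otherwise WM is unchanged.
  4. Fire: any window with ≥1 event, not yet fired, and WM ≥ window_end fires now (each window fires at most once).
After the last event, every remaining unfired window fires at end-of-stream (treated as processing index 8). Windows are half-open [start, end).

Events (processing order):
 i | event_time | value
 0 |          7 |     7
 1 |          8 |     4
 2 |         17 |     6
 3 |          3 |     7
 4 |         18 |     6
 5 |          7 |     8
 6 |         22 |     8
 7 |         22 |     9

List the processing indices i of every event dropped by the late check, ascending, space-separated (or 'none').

i=0 t=7 v=7: → [5,10); WM=−∞
i=1 t=8 v=4: → [5,10); WM=8
i=2 t=17 v=6: → [15,20); WM=8
i=3 t=3 v=7: DROP (t<8-4); WM=17; [5,10) fires=7
i=4 t=18 v=6: → [15,20); WM=17
i=5 t=7 v=8: DROP (t<17-4); WM=18
i=6 t=22 v=8: → [20,25); WM=18
i=7 t=22 v=9: → [20,25); WM=22; [15,20) fires=6

3 5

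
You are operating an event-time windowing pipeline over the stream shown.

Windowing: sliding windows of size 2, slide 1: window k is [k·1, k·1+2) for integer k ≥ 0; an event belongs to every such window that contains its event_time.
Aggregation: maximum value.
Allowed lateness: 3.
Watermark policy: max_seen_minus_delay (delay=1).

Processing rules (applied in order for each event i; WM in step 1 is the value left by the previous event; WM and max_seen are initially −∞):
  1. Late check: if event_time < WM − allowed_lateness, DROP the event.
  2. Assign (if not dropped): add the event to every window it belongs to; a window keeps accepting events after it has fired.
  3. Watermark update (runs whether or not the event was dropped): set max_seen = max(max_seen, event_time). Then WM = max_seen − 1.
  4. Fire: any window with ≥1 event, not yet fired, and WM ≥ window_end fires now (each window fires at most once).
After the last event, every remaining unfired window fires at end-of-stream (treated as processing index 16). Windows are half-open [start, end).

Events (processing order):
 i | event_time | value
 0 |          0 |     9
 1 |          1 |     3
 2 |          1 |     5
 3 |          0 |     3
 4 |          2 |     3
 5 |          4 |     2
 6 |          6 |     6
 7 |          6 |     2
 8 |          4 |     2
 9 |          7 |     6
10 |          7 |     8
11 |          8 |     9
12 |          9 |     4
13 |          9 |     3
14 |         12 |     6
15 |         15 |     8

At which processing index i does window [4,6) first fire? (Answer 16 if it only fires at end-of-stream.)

9

i=0 t=0 v=9: → [0,2); WM=-1
i=1 t=1 v=3: → [1,3),[0,2); WM=0
i=2 t=1 v=5: → [1,3),[0,2); WM=0
i=3 t=0 v=3: → [0,2); WM=0
i=4 t=2 v=3: → [2,4),[1,3); WM=1
i=5 t=4 v=2: → [4,6),[3,5); WM=3; [0,2) fires=9 [1,3) fires=5
i=6 t=6 v=6: → [6,8),[5,7); WM=5; [2,4) fires=3 [3,5) fires=2
i=7 t=6 v=2: → [6,8),[5,7); WM=5
i=8 t=4 v=2: → [4,6),[3,5); WM=5
i=9 t=7 v=6: → [7,9),[6,8); WM=6; [4,6) fires=2
i=10 t=7 v=8: → [7,9),[6,8); WM=6
i=11 t=8 v=9: → [8,10),[7,9); WM=7; [5,7) fires=6
i=12 t=9 v=4: → [9,11),[8,10); WM=8; [6,8) fires=8
i=13 t=9 v=3: → [9,11),[8,10); WM=8
i=14 t=12 v=6: → [12,14),[11,13); WM=11; [7,9) fires=9 [8,10) fires=9 [9,11) fires=4
i=15 t=15 v=8: → [15,17),[14,16); WM=14; [11,13) fires=6 [12,14) fires=6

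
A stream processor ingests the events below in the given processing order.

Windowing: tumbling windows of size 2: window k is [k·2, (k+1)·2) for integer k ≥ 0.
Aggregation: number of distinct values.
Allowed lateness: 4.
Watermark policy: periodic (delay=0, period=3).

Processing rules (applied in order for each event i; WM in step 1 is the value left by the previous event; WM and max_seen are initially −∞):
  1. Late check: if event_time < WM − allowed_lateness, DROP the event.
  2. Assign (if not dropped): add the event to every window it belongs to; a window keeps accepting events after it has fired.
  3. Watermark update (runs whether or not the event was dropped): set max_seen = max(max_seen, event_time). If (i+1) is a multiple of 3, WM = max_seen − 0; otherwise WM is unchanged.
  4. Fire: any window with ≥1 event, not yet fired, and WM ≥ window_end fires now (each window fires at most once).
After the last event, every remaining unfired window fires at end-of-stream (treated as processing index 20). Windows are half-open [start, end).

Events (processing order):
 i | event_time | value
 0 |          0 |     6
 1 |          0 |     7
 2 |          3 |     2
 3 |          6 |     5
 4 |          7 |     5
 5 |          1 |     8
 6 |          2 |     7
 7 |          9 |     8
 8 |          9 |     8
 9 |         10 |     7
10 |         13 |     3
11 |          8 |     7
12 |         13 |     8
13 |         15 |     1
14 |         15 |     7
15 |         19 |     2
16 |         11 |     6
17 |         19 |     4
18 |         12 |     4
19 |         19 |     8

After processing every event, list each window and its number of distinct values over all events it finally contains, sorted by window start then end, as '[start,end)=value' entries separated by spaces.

[0,2)=3 [2,4)=1 [6,8)=1 [8,10)=2 [10,12)=2 [12,14)=2 [14,16)=2 [18,20)=3

i=0 t=0 v=6: → [0,2); WM=−∞
i=1 t=0 v=7: → [0,2); WM=−∞
i=2 t=3 v=2: → [2,4); WM=3; [0,2) fires=2
i=3 t=6 v=5: → [6,8); WM=3
i=4 t=7 v=5: → [6,8); WM=3
i=5 t=1 v=8: → [0,2); WM=7; [2,4) fires=1
i=6 t=2 v=7: DROP (t<7-4); WM=7
i=7 t=9 v=8: → [8,10); WM=7
i=8 t=9 v=8: → [8,10); WM=9; [6,8) fires=1
i=9 t=10 v=7: → [10,12); WM=9
i=10 t=13 v=3: → [12,14); WM=9
i=11 t=8 v=7: → [8,10); WM=13; [8,10) fires=2 [10,12) fires=1
i=12 t=13 v=8: → [12,14); WM=13
i=13 t=15 v=1: → [14,16); WM=13
i=14 t=15 v=7: → [14,16); WM=15; [12,14) fires=2
i=15 t=19 v=2: → [18,20); WM=15
i=16 t=11 v=6: → [10,12); WM=15
i=17 t=19 v=4: → [18,20); WM=19; [14,16) fires=2
i=18 t=12 v=4: DROP (t<19-4); WM=19
i=19 t=19 v=8: → [18,20); WM=19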